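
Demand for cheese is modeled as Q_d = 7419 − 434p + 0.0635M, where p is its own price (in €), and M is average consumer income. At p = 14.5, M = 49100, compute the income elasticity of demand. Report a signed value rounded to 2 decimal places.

At the given values, Q_d = 7419 − 434(14.5) + 0.0635(49100) = 4243.85.
∂Q_d/∂M = 0.0635.
E = (0.0635) × (49100/4243.85) = 0.7346…

0.73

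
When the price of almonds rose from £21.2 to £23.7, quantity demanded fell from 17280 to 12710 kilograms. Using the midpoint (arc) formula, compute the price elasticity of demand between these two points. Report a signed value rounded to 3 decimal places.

%ΔQ = (12710 − 17280) / [(17280 + 12710)/2] = -4570/14995 = -0.304768…
%ΔP = (23.7 − 21.2) / [(21.2 + 23.7)/2] = 2.5/22.45 = 0.111358…
Arc Ed = %ΔQ / %ΔP = (-4570/14995) / (2.5/22.45) = -2.73681…

-2.737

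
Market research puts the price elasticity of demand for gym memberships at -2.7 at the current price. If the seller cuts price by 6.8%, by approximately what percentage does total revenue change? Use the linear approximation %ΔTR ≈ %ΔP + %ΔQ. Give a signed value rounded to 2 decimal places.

%ΔQ ≈ Ed × %ΔP = (-2.7) × (-6.8%) = +18.3600%
%ΔTR ≈ %ΔP + %ΔQ = (-6.8%) + (+18.3600%) = +11.5600%

+11.56%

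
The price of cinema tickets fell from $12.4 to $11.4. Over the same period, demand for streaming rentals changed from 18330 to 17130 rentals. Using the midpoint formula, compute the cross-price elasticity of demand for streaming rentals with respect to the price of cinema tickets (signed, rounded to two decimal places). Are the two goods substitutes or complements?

%ΔQ_{streaming rentals} = (17130 − 18330)/avg = -1200/17730 = -0.067681…
%ΔP_{cinema tickets} = (11.4 − 12.4)/avg = -1/11.9 = -0.084033…
E_cross = (-1200/17730) / (-1/11.9) = 0.8054…
E_cross > 0 ⇒ the goods are substitutes.

0.81; substitutes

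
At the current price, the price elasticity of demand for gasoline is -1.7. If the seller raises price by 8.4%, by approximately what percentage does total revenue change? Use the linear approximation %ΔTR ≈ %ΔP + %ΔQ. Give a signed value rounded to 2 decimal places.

-5.88%

%ΔQ ≈ Ed × %ΔP = (-1.7) × (+8.4%) = -14.2800%
%ΔTR ≈ %ΔP + %ΔQ = (+8.4%) + (-14.2800%) = -5.8800%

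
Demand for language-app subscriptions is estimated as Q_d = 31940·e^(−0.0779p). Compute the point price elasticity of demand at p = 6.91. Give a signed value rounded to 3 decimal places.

-0.538

dQ_d/dp = −0.0779·Q_d = -1452.43. At p = 6.91, Q_d = 18644.9.
Ed = (dQ_d/dp)·(p/Q_d) = (-1452.43) × (6.91/18644.9) = -0.53828…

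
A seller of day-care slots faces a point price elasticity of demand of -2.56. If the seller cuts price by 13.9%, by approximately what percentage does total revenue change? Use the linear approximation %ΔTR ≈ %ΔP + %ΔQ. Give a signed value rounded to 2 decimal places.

+21.68%

%ΔQ ≈ Ed × %ΔP = (-2.56) × (-13.9%) = +35.5840%
%ΔTR ≈ %ΔP + %ΔQ = (-13.9%) + (+35.5840%) = +21.6840%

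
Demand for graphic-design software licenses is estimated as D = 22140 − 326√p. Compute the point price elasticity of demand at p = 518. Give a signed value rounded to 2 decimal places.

-0.25

dD/dp = −326/(2√p) = -7.16181. At p = 518, D = 14720.4.
Ed = (dD/dp)·(p/D) = (-7.16181) × (518/14720.4) = -0.2520…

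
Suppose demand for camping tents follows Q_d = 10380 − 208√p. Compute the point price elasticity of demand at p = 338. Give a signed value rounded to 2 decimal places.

-0.29

dQ_d/dp = −208/(2√p) = -5.65685. At p = 338, Q_d = 6555.97.
Ed = (dQ_d/dp)·(p/Q_d) = (-5.65685) × (338/6555.97) = -0.2916…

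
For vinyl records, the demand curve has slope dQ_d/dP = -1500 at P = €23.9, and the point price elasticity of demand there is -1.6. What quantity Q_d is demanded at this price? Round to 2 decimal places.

22406.25

Ed = (dQ_d/dP)·(P/Q_d) ⇒ Q_d = (dQ_d/dP)·P/Ed = (-1500)·23.9/(-1.6) = 22406.25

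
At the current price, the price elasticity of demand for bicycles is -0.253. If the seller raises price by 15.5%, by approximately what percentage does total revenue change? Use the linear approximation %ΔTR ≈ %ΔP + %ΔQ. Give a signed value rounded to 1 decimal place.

%ΔQ ≈ Ed × %ΔP = (-0.253) × (+15.5%) = -3.9215%
%ΔTR ≈ %ΔP + %ΔQ = (+15.5%) + (-3.9215%) = +11.5785%

+11.6%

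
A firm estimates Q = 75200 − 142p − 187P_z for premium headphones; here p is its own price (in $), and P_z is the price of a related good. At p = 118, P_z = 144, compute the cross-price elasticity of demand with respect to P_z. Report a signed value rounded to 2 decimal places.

-0.85

At the given values, Q = 75200 − 142(118) − 187(144) = 31516.
∂Q/∂P_z = -187.
E = (-187) × (144/31516) = -0.8544…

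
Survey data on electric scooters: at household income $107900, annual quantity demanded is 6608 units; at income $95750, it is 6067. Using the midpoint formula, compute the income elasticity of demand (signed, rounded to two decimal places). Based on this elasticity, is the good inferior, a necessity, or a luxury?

0.72; necessity

%ΔQ = (6067 − 6608)/[( 6608 + 6067)/2] = -541/6337.5 = -0.085364…
%ΔIncome = (95750 − 107900)/[( 107900 + 95750)/2] = -12150/101825 = -0.119322…
E_income = (-541/6337.5) / (-12150/101825) = 0.7154…
0 < E_income < 1 ⇒ normal good, necessity.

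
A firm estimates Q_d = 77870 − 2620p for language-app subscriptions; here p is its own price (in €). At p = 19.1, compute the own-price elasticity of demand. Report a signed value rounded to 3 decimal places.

-1.798

At the given values, Q_d = 77870 − 2620(19.1) = 27828.
∂Q_d/∂p = −2620.
E = (-2620) × (19.1/27828) = -1.79826…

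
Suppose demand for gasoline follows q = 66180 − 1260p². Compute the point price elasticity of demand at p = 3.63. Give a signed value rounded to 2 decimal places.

-0.67

dq/dp = −2·1260·p = -9147.6. At p = 3.63, q = 49577.106.
Ed = (dq/dp)·(p/q) = (-9147.6) × (3.63/49577.106) = -0.6697…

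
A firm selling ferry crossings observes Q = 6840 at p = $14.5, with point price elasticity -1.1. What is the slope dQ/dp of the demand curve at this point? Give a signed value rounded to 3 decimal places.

Ed = (dQ/dp)·(p/Q) ⇒ dQ/dp = Ed·Q/p = (-1.1)·6840/14.5 = -518.89655…

-518.897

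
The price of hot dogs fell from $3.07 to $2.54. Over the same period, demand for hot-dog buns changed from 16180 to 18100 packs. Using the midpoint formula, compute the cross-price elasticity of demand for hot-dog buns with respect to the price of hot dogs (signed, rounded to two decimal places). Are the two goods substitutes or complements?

%ΔQ_{hot-dog buns} = (18100 − 16180)/avg = 1920/17140 = 0.112018…
%ΔP_{hot dogs} = (2.54 − 3.07)/avg = -0.53/2.805 = -0.188948…
E_cross = (1920/17140) / (-0.53/2.805) = -0.5928…
E_cross < 0 ⇒ the goods are complements.

-0.59; complements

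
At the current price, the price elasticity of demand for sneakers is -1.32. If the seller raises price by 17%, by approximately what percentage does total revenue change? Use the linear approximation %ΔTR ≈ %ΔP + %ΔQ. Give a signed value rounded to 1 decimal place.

-5.4%

%ΔQ ≈ Ed × %ΔP = (-1.32) × (+17%) = -22.4400%
%ΔTR ≈ %ΔP + %ΔQ = (+17%) + (-22.4400%) = -5.4400%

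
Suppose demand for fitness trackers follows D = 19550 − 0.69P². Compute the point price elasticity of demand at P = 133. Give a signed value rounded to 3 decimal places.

dD/dP = −2·0.69·P = -183.54. At P = 133, D = 7344.59.
Ed = (dD/dP)·(P/D) = (-183.54) × (133/7344.59) = -3.32364…

-3.324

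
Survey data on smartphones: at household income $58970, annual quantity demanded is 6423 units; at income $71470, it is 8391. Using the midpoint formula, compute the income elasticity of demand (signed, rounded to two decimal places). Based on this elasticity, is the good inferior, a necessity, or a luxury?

%ΔQ = (8391 − 6423)/[( 6423 + 8391)/2] = 1968/7407 = 0.265694…
%ΔIncome = (71470 − 58970)/[( 58970 + 71470)/2] = 12500/65220 = 0.191659…
E_income = (1968/7407) / (12500/65220) = 1.3862…
E_income > 1 ⇒ normal good, luxury.

1.39; luxury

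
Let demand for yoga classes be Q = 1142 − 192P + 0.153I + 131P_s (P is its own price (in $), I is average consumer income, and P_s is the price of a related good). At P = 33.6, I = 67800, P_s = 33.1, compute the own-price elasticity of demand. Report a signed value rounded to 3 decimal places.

At the given values, Q = 1142 − 192(33.6) + 0.153(67800) + 131(33.1) = 9400.3.
∂Q/∂P = −192.
E = (-192) × (33.6/9400.3) = -0.68627…

-0.686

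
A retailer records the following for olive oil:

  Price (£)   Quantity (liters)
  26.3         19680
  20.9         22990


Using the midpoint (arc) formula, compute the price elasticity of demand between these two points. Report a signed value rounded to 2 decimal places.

-0.68

%ΔQ = (22990 − 19680) / [(19680 + 22990)/2] = 3310/21335 = 0.155144…
%ΔP = (20.9 − 26.3) / [(26.3 + 20.9)/2] = -5.4/23.6 = -0.228813…
Arc Ed = %ΔQ / %ΔP = (3310/21335) / (-5.4/23.6) = -0.6780…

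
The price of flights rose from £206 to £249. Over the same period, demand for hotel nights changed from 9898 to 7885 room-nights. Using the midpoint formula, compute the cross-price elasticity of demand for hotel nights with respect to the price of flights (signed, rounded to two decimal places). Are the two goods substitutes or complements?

-1.20; complements

%ΔQ_{hotel nights} = (7885 − 9898)/avg = -2013/8891.5 = -0.226395…
%ΔP_{flights} = (249 − 206)/avg = 43/227.5 = 0.189010…
E_cross = (-2013/8891.5) / (43/227.5) = -1.1977…
E_cross < 0 ⇒ the goods are complements.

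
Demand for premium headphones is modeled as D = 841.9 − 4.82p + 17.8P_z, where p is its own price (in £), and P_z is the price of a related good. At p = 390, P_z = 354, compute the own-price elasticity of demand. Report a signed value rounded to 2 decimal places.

-0.36

At the given values, D = 841.9 − 4.82(390) + 17.8(354) = 5263.3.
∂D/∂p = −4.82.
E = (-4.82) × (390/5263.3) = -0.3571…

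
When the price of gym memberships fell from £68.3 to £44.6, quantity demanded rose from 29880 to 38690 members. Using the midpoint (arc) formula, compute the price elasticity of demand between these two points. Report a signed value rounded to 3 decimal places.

-0.612

%ΔQ = (38690 − 29880) / [(29880 + 38690)/2] = 8810/34285 = 0.256963…
%ΔP = (44.6 − 68.3) / [(68.3 + 44.6)/2] = -23.7/56.45 = -0.419840…
Arc Ed = %ΔQ / %ΔP = (8810/34285) / (-23.7/56.45) = -0.61205…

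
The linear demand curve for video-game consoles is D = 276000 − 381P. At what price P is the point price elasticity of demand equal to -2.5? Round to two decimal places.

517.44

Ed = −381P/(276000 − 381P). Set this equal to -2.5:
381P = 2.5·(276000 − 381P) ⇒ 381P(1 + 2.5) = 2.5·276000
P = 2.5·276000 / (381·3.5) = 517.4353…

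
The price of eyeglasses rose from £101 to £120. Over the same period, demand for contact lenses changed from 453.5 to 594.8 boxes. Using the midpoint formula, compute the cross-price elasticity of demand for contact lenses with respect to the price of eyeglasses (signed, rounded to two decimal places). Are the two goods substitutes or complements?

1.57; substitutes

%ΔQ_{contact lenses} = (594.8 − 453.5)/avg = 141.3/524.15 = 0.269579…
%ΔP_{eyeglasses} = (120 − 101)/avg = 19/110.5 = 0.171945…
E_cross = (141.3/524.15) / (19/110.5) = 1.5678…
E_cross > 0 ⇒ the goods are substitutes.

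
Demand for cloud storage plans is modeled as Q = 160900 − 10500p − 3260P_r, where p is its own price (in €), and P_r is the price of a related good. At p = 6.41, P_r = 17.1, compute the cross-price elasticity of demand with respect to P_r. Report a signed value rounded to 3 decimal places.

-1.473

At the given values, Q = 160900 − 10500(6.41) − 3260(17.1) = 37849.
∂Q/∂P_r = -3260.
E = (-3260) × (17.1/37849) = -1.47285…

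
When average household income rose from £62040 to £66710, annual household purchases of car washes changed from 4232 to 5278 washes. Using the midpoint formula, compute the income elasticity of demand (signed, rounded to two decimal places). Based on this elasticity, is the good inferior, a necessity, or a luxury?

3.03; luxury

%ΔQ = (5278 − 4232)/[( 4232 + 5278)/2] = 1046/4755 = 0.219978…
%ΔIncome = (66710 − 62040)/[( 62040 + 66710)/2] = 4670/64375 = 0.072543…
E_income = (1046/4755) / (4670/64375) = 3.0323…
E_income > 1 ⇒ normal good, luxury.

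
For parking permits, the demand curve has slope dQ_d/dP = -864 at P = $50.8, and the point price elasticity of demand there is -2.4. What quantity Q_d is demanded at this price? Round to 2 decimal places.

18288.00

Ed = (dQ_d/dP)·(P/Q_d) ⇒ Q_d = (dQ_d/dP)·P/Ed = (-864)·50.8/(-2.4) = 18288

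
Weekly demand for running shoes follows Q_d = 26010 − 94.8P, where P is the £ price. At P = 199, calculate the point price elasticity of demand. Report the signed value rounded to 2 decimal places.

dQ_d/dP = −94.8. At P = 199, Q_d = 26010 − 94.8(199) = 7144.8.
Ed = (dQ_d/dP)·(P/Q_d) = −94.8 × (199/7144.8) = -2.6404…

-2.64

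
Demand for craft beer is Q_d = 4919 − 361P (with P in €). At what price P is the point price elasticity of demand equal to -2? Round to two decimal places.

9.08

Ed = −361P/(4919 − 361P). Set this equal to -2:
361P = 2·(4919 − 361P) ⇒ 361P(1 + 2) = 2·4919
P = 2·4919 / (361·3) = 9.0840…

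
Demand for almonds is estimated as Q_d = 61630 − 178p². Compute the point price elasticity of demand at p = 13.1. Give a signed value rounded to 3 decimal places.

-1.965

dQ_d/dp = −2·178·p = -4663.6. At p = 13.1, Q_d = 31083.42.
Ed = (dQ_d/dp)·(p/Q_d) = (-4663.6) × (13.1/31083.42) = -1.96545…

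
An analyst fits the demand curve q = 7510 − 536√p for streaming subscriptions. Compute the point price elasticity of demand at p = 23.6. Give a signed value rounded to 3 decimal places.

dq/dp = −536/(2√p) = -55.1669. At p = 23.6, q = 4906.12.
Ed = (dq/dp)·(p/q) = (-55.1669) × (23.6/4906.12) = -0.26537…

-0.265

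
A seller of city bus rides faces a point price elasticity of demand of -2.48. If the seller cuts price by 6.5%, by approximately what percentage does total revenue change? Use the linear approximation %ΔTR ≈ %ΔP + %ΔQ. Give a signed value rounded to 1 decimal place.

+9.6%

%ΔQ ≈ Ed × %ΔP = (-2.48) × (-6.5%) = +16.1200%
%ΔTR ≈ %ΔP + %ΔQ = (-6.5%) + (+16.1200%) = +9.6200%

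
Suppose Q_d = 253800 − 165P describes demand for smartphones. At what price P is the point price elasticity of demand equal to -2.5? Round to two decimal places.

Ed = −165P/(253800 − 165P). Set this equal to -2.5:
165P = 2.5·(253800 − 165P) ⇒ 165P(1 + 2.5) = 2.5·253800
P = 2.5·253800 / (165·3.5) = 1098.7012…

1098.70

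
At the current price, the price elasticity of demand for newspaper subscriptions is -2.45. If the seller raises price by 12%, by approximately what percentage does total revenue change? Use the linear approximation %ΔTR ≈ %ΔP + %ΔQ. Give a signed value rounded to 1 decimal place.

%ΔQ ≈ Ed × %ΔP = (-2.45) × (+12%) = -29.4000%
%ΔTR ≈ %ΔP + %ΔQ = (+12%) + (-29.4000%) = -17.4000%

-17.4%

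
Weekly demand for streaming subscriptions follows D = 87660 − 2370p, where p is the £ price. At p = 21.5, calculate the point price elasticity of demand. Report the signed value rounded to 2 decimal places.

-1.39

dD/dp = −2370. At p = 21.5, D = 87660 − 2370(21.5) = 36705.
Ed = (dD/dp)·(p/D) = −2370 × (21.5/36705) = -1.3882…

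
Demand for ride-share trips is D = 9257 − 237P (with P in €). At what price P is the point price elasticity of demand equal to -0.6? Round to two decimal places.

14.65

Ed = −237P/(9257 − 237P). Set this equal to -0.6:
237P = 0.6·(9257 − 237P) ⇒ 237P(1 + 0.6) = 0.6·9257
P = 0.6·9257 / (237·1.6) = 14.6471…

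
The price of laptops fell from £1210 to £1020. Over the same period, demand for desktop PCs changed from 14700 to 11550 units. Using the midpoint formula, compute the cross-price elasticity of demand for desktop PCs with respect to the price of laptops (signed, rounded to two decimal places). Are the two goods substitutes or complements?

1.41; substitutes

%ΔQ_{desktop PCs} = (11550 − 14700)/avg = -3150/13125 = -0.24
%ΔP_{laptops} = (1020 − 1210)/avg = -190/1115 = -0.170403…
E_cross = (-3150/13125) / (-190/1115) = 1.4084…
E_cross > 0 ⇒ the goods are substitutes.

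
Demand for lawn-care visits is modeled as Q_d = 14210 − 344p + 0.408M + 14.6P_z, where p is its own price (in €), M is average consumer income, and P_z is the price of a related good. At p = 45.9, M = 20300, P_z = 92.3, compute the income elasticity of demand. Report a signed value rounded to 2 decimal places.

At the given values, Q_d = 14210 − 344(45.9) + 0.408(20300) + 14.6(92.3) = 8050.38.
∂Q_d/∂M = 0.408.
E = (0.408) × (20300/8050.38) = 1.0288…

1.03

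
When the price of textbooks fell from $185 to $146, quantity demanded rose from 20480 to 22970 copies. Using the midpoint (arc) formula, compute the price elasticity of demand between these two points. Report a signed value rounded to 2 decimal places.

%ΔQ = (22970 − 20480) / [(20480 + 22970)/2] = 2490/21725 = 0.114614…
%ΔP = (146 − 185) / [(185 + 146)/2] = -39/165.5 = -0.235649…
Arc Ed = %ΔQ / %ΔP = (2490/21725) / (-39/165.5) = -0.4863…

-0.49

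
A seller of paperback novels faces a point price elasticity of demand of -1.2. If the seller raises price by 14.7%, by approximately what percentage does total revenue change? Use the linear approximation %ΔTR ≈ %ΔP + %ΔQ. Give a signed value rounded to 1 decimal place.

-2.9%

%ΔQ ≈ Ed × %ΔP = (-1.2) × (+14.7%) = -17.6400%
%ΔTR ≈ %ΔP + %ΔQ = (+14.7%) + (-17.6400%) = -2.9400%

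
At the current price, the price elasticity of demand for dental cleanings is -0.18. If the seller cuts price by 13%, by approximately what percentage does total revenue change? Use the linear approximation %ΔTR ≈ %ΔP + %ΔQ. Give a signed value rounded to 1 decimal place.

%ΔQ ≈ Ed × %ΔP = (-0.18) × (-13%) = +2.3400%
%ΔTR ≈ %ΔP + %ΔQ = (-13%) + (+2.3400%) = -10.6600%

-10.7%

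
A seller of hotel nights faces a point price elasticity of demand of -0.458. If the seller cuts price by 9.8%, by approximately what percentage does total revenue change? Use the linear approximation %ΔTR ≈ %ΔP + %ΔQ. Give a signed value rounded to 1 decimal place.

%ΔQ ≈ Ed × %ΔP = (-0.458) × (-9.8%) = +4.4884%
%ΔTR ≈ %ΔP + %ΔQ = (-9.8%) + (+4.4884%) = -5.3116%

-5.3%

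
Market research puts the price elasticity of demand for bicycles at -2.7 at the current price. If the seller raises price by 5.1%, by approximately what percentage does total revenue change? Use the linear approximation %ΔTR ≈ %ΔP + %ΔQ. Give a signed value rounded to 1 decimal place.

%ΔQ ≈ Ed × %ΔP = (-2.7) × (+5.1%) = -13.7700%
%ΔTR ≈ %ΔP + %ΔQ = (+5.1%) + (-13.7700%) = -8.6700%

-8.7%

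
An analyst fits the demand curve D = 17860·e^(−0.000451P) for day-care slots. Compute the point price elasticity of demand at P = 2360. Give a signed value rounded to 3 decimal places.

-1.064

dD/dP = −0.000451·D = -2.77851. At P = 2360, D = 6160.78.
Ed = (dD/dP)·(P/D) = (-2.77851) × (2360/6160.78) = -1.06436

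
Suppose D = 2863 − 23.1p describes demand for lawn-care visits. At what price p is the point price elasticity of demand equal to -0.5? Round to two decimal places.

41.31

Ed = −23.1p/(2863 − 23.1p). Set this equal to -0.5:
23.1p = 0.5·(2863 − 23.1p) ⇒ 23.1p(1 + 0.5) = 0.5·2863
p = 0.5·2863 / (23.1·1.5) = 41.3131…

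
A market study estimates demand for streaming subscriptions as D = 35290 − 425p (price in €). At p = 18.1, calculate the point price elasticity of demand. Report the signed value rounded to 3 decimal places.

dD/dp = −425. At p = 18.1, D = 35290 − 425(18.1) = 27597.5.
Ed = (dD/dp)·(p/D) = −425 × (18.1/27597.5) = -0.27873…

-0.279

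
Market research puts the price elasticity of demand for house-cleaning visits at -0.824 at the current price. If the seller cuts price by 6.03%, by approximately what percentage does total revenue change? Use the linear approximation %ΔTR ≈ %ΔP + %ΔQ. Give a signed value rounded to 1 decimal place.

-1.1%

%ΔQ ≈ Ed × %ΔP = (-0.824) × (-6.03%) = +4.9687%
%ΔTR ≈ %ΔP + %ΔQ = (-6.03%) + (+4.9687%) = -1.0613%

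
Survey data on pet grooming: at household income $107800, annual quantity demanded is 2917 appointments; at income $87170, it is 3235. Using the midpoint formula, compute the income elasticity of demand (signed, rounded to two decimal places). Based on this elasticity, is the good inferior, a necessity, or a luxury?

%ΔQ = (3235 − 2917)/[( 2917 + 3235)/2] = 318/3076 = 0.103381…
%ΔIncome = (87170 − 107800)/[( 107800 + 87170)/2] = -20630/97485 = -0.211622…
E_income = (318/3076) / (-20630/97485) = -0.4885…
E_income < 0 ⇒ inferior good.

-0.49; inferior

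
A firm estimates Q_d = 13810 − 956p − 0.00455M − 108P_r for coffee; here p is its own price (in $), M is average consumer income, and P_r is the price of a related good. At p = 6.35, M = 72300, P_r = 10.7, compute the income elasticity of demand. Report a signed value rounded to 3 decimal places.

-0.053

At the given values, Q_d = 13810 − 956(6.35) − 0.00455(72300) − 108(10.7) = 6254.835.
∂Q_d/∂M = -0.00455.
E = (-0.00455) × (72300/6254.835) = -0.05259…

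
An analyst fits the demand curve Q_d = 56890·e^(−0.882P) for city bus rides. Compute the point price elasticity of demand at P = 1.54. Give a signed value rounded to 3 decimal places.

-1.358

dQ_d/dP = −0.882·Q_d = -12900.6. At P = 1.54, Q_d = 14626.6.
Ed = (dQ_d/dP)·(P/Q_d) = (-12900.6) × (1.54/14626.6) = -1.35828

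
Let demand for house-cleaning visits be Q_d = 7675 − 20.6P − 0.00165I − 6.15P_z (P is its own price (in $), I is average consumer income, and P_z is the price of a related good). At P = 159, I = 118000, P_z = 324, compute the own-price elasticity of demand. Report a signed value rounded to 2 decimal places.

-1.48

At the given values, Q_d = 7675 − 20.6(159) − 0.00165(118000) − 6.15(324) = 2212.3.
∂Q_d/∂P = −20.6.
E = (-20.6) × (159/2212.3) = -1.4805…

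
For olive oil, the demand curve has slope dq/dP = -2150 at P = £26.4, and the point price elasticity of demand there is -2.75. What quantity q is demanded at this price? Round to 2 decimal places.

Ed = (dq/dP)·(P/q) ⇒ q = (dq/dP)·P/Ed = (-2150)·26.4/(-2.75) = 20640

20640.00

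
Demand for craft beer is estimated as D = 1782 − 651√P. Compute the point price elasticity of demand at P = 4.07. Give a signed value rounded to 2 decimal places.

dD/dP = −651/(2√P) = -161.344. At P = 4.07, D = 468.657.
Ed = (dD/dP)·(P/D) = (-161.344) × (4.07/468.657) = -1.4011…

-1.40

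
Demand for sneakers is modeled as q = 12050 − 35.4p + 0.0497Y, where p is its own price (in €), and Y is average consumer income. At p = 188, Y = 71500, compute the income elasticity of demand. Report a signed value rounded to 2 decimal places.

0.40

At the given values, q = 12050 − 35.4(188) + 0.0497(71500) = 8948.35.
∂q/∂Y = 0.0497.
E = (0.0497) × (71500/8948.35) = 0.3971…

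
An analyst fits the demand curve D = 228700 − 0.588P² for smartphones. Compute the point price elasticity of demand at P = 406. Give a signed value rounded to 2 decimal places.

dD/dP = −2·0.588·P = -477.456. At P = 406, D = 131776.432.
Ed = (dD/dP)·(P/D) = (-477.456) × (406/131776.432) = -1.4710…

-1.47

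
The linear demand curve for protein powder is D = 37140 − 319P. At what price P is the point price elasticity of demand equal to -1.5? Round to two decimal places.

69.86

Ed = −319P/(37140 − 319P). Set this equal to -1.5:
319P = 1.5·(37140 − 319P) ⇒ 319P(1 + 1.5) = 1.5·37140
P = 1.5·37140 / (319·2.5) = 69.8557…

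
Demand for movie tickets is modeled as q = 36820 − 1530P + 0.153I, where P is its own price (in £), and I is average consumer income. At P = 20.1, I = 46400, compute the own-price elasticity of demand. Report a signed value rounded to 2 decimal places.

At the given values, q = 36820 − 1530(20.1) + 0.153(46400) = 13166.2.
∂q/∂P = −1530.
E = (-1530) × (20.1/13166.2) = -2.3357…

-2.34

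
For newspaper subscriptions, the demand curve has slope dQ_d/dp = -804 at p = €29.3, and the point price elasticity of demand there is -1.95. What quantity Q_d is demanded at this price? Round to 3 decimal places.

12080.615

Ed = (dQ_d/dp)·(p/Q_d) ⇒ Q_d = (dQ_d/dp)·p/Ed = (-804)·29.3/(-1.95) = 12080.61538…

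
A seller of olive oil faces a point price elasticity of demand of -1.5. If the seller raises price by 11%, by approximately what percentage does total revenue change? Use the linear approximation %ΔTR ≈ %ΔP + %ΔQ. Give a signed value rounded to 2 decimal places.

%ΔQ ≈ Ed × %ΔP = (-1.5) × (+11%) = -16.5000%
%ΔTR ≈ %ΔP + %ΔQ = (+11%) + (-16.5000%) = -5.5000%

-5.50%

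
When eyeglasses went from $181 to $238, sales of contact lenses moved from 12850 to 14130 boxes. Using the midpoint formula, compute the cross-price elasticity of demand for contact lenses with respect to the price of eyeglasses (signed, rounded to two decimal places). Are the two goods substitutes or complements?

%ΔQ_{contact lenses} = (14130 − 12850)/avg = 1280/13490 = 0.094885…
%ΔP_{eyeglasses} = (238 − 181)/avg = 57/209.5 = 0.272076…
E_cross = (1280/13490) / (57/209.5) = 0.3487…
E_cross > 0 ⇒ the goods are substitutes.

0.35; substitutes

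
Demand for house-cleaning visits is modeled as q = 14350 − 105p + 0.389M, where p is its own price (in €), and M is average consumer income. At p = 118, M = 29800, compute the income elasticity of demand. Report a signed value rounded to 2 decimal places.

0.86

At the given values, q = 14350 − 105(118) + 0.389(29800) = 13552.2.
∂q/∂M = 0.389.
E = (0.389) × (29800/13552.2) = 0.8553…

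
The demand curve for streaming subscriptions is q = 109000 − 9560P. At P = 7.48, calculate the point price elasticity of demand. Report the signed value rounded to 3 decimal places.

dq/dP = −9560. At P = 7.48, q = 109000 − 9560(7.48) = 37491.2.
Ed = (dq/dP)·(P/q) = −9560 × (7.48/37491.2) = -1.90734…

-1.907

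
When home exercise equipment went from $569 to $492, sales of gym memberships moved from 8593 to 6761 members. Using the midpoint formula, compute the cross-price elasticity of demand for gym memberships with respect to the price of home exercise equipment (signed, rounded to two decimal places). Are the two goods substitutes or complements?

%ΔQ_{gym memberships} = (6761 − 8593)/avg = -1832/7677 = -0.238634…
%ΔP_{home exercise equipment} = (492 − 569)/avg = -77/530.5 = -0.145146…
E_cross = (-1832/7677) / (-77/530.5) = 1.6441…
E_cross > 0 ⇒ the goods are substitutes.

1.64; substitutes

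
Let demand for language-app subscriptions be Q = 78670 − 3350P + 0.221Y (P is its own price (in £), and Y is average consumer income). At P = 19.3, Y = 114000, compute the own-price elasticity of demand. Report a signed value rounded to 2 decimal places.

At the given values, Q = 78670 − 3350(19.3) + 0.221(114000) = 39209.
∂Q/∂P = −3350.
E = (-3350) × (19.3/39209) = -1.6489…

-1.65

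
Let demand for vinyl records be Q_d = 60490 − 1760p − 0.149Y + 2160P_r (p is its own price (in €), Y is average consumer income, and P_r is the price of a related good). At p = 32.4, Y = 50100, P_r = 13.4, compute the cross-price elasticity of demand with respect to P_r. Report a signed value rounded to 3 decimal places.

1.160

At the given values, Q_d = 60490 − 1760(32.4) − 0.149(50100) + 2160(13.4) = 24945.1.
∂Q_d/∂P_r = 2160.
E = (2160) × (13.4/24945.1) = 1.16030…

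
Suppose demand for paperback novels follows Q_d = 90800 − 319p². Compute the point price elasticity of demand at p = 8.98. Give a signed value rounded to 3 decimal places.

dQ_d/dp = −2·319·p = -5729.24. At p = 8.98, Q_d = 65075.7124.
Ed = (dQ_d/dp)·(p/Q_d) = (-5729.24) × (8.98/65075.7124) = -0.79059…

-0.791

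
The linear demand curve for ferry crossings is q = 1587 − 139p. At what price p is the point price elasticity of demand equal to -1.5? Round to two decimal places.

6.85

Ed = −139p/(1587 − 139p). Set this equal to -1.5:
139p = 1.5·(1587 − 139p) ⇒ 139p(1 + 1.5) = 1.5·1587
p = 1.5·1587 / (139·2.5) = 6.8503…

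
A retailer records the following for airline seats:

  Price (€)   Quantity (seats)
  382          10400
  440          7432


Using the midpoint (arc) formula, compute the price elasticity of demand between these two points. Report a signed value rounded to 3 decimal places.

%ΔQ = (7432 − 10400) / [(10400 + 7432)/2] = -2968/8916 = -0.332884…
%ΔP = (440 − 382) / [(382 + 440)/2] = 58/411 = 0.141119…
Arc Ed = %ΔQ / %ΔP = (-2968/8916) / (58/411) = -2.35888…

-2.359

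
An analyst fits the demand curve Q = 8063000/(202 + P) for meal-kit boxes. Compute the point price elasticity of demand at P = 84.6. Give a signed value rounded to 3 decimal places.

dQ/dP = −8063000/(202 + P)² = -98.1622. At P = 84.6, Q = 28133.3.
Ed = (dQ/dP)·(P/Q) = (-98.1622) × (84.6/28133.3) = -0.29518…

-0.295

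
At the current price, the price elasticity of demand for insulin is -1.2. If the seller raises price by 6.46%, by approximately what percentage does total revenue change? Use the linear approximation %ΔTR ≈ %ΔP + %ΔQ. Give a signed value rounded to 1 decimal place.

%ΔQ ≈ Ed × %ΔP = (-1.2) × (+6.46%) = -7.7520%
%ΔTR ≈ %ΔP + %ΔQ = (+6.46%) + (-7.7520%) = -1.2920%

-1.3%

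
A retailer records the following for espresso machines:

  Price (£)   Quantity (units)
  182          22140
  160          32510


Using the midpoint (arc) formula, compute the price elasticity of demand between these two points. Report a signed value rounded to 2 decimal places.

%ΔQ = (32510 − 22140) / [(22140 + 32510)/2] = 10370/27325 = 0.379505…
%ΔP = (160 − 182) / [(182 + 160)/2] = -22/171 = -0.128654…
Arc Ed = %ΔQ / %ΔP = (10370/27325) / (-22/171) = -2.9497…

-2.95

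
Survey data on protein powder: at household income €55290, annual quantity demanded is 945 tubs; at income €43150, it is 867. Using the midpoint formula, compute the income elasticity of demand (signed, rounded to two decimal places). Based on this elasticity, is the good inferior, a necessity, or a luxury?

%ΔQ = (867 − 945)/[( 945 + 867)/2] = -78/906 = -0.086092…
%ΔIncome = (43150 − 55290)/[( 55290 + 43150)/2] = -12140/49220 = -0.246647…
E_income = (-78/906) / (-12140/49220) = 0.3490…
0 < E_income < 1 ⇒ normal good, necessity.

0.35; necessity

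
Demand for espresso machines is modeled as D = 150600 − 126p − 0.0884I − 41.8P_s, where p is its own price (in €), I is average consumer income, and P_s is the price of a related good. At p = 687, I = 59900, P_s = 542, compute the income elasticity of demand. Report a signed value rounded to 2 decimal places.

At the given values, D = 150600 − 126(687) − 0.0884(59900) − 41.8(542) = 36087.24.
∂D/∂I = -0.0884.
E = (-0.0884) × (59900/36087.24) = -0.1467…

-0.15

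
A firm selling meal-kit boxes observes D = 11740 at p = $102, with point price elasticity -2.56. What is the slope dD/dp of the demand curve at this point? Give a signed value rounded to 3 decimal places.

Ed = (dD/dp)·(p/D) ⇒ dD/dp = Ed·D/p = (-2.56)·11740/102 = -294.65098…

-294.651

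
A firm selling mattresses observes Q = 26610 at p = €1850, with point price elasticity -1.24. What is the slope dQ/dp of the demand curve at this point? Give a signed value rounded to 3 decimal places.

Ed = (dQ/dp)·(p/Q) ⇒ dQ/dp = Ed·Q/p = (-1.24)·26610/1850 = -17.83589…

-17.836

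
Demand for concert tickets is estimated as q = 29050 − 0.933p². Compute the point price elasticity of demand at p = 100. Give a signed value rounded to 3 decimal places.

dq/dp = −2·0.933·p = -186.6. At p = 100, q = 19720.
Ed = (dq/dp)·(p/q) = (-186.6) × (100/19720) = -0.94624…

-0.946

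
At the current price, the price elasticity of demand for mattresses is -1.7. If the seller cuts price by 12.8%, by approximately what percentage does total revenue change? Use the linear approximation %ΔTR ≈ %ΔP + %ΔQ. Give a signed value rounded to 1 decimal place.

+9.0%

%ΔQ ≈ Ed × %ΔP = (-1.7) × (-12.8%) = +21.7600%
%ΔTR ≈ %ΔP + %ΔQ = (-12.8%) + (+21.7600%) = +8.9600%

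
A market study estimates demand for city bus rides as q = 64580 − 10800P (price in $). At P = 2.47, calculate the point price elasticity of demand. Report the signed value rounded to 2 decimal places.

dq/dP = −10800. At P = 2.47, q = 64580 − 10800(2.47) = 37904.
Ed = (dq/dP)·(P/q) = −10800 × (2.47/37904) = -0.7037…

-0.70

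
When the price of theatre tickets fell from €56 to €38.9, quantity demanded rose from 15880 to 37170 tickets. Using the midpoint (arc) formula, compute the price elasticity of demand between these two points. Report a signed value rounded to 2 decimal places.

%ΔQ = (37170 − 15880) / [(15880 + 37170)/2] = 21290/26525 = 0.802639…
%ΔP = (38.9 − 56) / [(56 + 38.9)/2] = -17.1/47.45 = -0.360379…
Arc Ed = %ΔQ / %ΔP = (21290/26525) / (-17.1/47.45) = -2.2272…

-2.23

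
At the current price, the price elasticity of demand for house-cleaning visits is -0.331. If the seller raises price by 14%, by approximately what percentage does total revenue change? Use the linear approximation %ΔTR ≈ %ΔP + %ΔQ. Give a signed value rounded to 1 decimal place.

%ΔQ ≈ Ed × %ΔP = (-0.331) × (+14%) = -4.6340%
%ΔTR ≈ %ΔP + %ΔQ = (+14%) + (-4.6340%) = +9.3660%

+9.4%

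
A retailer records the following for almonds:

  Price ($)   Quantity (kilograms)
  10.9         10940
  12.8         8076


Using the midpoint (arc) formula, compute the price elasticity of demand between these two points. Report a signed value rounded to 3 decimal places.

-1.879

%ΔQ = (8076 − 10940) / [(10940 + 8076)/2] = -2864/9508 = -0.301220…
%ΔP = (12.8 − 10.9) / [(10.9 + 12.8)/2] = 1.9/11.85 = 0.160337…
Arc Ed = %ΔQ / %ΔP = (-2864/9508) / (1.9/11.85) = -1.87866…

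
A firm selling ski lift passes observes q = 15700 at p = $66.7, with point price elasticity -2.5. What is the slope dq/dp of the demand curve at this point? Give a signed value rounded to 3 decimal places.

-588.456

Ed = (dq/dp)·(p/q) ⇒ dq/dp = Ed·q/p = (-2.5)·15700/66.7 = -588.45577…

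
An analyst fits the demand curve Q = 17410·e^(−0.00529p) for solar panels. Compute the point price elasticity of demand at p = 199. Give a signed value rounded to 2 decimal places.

-1.05

dQ/dp = −0.00529·Q = -32.1417. At p = 199, Q = 6075.93.
Ed = (dQ/dp)·(p/Q) = (-32.1417) × (199/6075.93) = -1.0527…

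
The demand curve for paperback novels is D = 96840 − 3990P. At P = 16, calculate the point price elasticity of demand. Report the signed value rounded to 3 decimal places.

-1.935

dD/dP = −3990. At P = 16, D = 96840 − 3990(16) = 33000.
Ed = (dD/dP)·(P/D) = −3990 × (16/33000) = -1.93454…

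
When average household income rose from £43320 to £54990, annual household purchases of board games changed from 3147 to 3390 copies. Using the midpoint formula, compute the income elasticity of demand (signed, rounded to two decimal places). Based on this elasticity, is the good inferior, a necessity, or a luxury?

%ΔQ = (3390 − 3147)/[( 3147 + 3390)/2] = 243/3268.5 = 0.074346…
%ΔIncome = (54990 − 43320)/[( 43320 + 54990)/2] = 11670/49155 = 0.237412…
E_income = (243/3268.5) / (11670/49155) = 0.3131…
0 < E_income < 1 ⇒ normal good, necessity.

0.31; necessity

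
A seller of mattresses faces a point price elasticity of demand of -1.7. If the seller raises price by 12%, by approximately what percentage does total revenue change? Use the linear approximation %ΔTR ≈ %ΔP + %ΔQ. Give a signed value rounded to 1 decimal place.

%ΔQ ≈ Ed × %ΔP = (-1.7) × (+12%) = -20.4000%
%ΔTR ≈ %ΔP + %ΔQ = (+12%) + (-20.4000%) = -8.4000%

-8.4%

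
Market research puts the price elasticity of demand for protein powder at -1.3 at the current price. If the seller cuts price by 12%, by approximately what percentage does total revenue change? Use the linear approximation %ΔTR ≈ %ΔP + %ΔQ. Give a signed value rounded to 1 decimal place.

+3.6%

%ΔQ ≈ Ed × %ΔP = (-1.3) × (-12%) = +15.6000%
%ΔTR ≈ %ΔP + %ΔQ = (-12%) + (+15.6000%) = +3.6000%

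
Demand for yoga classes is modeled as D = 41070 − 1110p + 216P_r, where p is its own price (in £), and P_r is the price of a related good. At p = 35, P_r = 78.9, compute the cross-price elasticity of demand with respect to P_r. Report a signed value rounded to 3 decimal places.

At the given values, D = 41070 − 1110(35) + 216(78.9) = 19262.4.
∂D/∂P_r = 216.
E = (216) × (78.9/19262.4) = 0.88474…

0.885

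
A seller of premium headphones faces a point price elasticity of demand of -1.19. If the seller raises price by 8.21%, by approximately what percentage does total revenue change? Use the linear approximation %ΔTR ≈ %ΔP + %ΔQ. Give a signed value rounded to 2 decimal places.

-1.56%

%ΔQ ≈ Ed × %ΔP = (-1.19) × (+8.21%) = -9.7699%
%ΔTR ≈ %ΔP + %ΔQ = (+8.21%) + (-9.7699%) = -1.5599%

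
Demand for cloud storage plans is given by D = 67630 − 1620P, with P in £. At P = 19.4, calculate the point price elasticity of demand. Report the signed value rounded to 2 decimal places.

dD/dP = −1620. At P = 19.4, D = 67630 − 1620(19.4) = 36202.
Ed = (dD/dP)·(P/D) = −1620 × (19.4/36202) = -0.8681…

-0.87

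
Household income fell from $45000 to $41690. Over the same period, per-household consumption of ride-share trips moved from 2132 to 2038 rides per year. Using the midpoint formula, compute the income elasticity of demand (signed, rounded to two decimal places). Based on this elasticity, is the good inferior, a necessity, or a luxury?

%ΔQ = (2038 − 2132)/[( 2132 + 2038)/2] = -94/2085 = -0.045083…
%ΔIncome = (41690 − 45000)/[( 45000 + 41690)/2] = -3310/43345 = -0.076364…
E_income = (-94/2085) / (-3310/43345) = 0.5903…
0 < E_income < 1 ⇒ normal good, necessity.

0.59; necessity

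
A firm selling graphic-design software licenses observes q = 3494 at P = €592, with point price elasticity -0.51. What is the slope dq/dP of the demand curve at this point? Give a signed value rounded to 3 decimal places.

Ed = (dq/dP)·(P/q) ⇒ dq/dP = Ed·q/P = (-0.51)·3494/592 = -3.01003…

-3.010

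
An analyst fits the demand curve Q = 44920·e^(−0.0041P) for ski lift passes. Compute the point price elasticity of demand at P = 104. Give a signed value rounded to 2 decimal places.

dQ/dP = −0.0041·Q = -120.238. At P = 104, Q = 29326.3.
Ed = (dQ/dP)·(P/Q) = (-120.238) × (104/29326.3) = -0.4264

-0.43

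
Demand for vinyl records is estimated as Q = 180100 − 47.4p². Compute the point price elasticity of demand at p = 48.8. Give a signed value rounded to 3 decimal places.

dQ/dp = −2·47.4·p = -4626.24. At p = 48.8, Q = 67219.744.
Ed = (dQ/dp)·(p/Q) = (-4626.24) × (48.8/67219.744) = -3.35854…

-3.359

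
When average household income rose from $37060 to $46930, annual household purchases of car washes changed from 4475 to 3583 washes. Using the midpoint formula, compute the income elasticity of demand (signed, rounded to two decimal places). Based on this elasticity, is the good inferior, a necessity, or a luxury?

%ΔQ = (3583 − 4475)/[( 4475 + 3583)/2] = -892/4029 = -0.221394…
%ΔIncome = (46930 − 37060)/[( 37060 + 46930)/2] = 9870/41995 = 0.235027…
E_income = (-892/4029) / (9870/41995) = -0.9419…
E_income < 0 ⇒ inferior good.

-0.94; inferior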